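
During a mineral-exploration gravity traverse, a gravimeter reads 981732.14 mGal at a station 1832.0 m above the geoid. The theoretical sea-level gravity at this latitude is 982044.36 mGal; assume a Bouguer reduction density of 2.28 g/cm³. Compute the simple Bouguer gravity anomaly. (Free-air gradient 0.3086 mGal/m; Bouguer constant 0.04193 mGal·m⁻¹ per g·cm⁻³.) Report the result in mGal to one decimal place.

Free-air correction = 0.3086 × 1832.0 = 565.36 mGal
Free-air anomaly = 981732.14 − 982044.36 + (565.36) = 253.14 mGal
Bouguer slab correction = 0.04193 × 2.28 × 1832.0 = 175.14 mGal
Simple Bouguer anomaly = 253.14 − (175.14) = 78.00 mGal

78.0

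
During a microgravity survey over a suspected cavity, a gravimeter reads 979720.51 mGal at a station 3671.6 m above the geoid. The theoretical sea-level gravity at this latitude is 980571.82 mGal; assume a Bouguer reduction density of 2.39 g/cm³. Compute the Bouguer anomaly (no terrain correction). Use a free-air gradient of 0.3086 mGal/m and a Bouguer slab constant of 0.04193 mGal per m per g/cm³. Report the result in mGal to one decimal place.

Free-air correction = 0.3086 × 3671.6 = 1133.06 mGal
Free-air anomaly = 979720.51 − 980571.82 + (1133.06) = 281.75 mGal
Bouguer slab correction = 0.04193 × 2.39 × 3671.6 = 367.94 mGal
Simple Bouguer anomaly = 281.75 − (367.94) = -86.19 mGal

-86.2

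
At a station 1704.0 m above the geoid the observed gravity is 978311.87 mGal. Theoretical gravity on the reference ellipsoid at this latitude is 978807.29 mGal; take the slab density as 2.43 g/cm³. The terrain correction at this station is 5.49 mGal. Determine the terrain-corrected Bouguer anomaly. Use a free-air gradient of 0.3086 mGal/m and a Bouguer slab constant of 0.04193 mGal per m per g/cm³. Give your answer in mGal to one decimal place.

Free-air correction = 0.3086 × 1704.0 = 525.85 mGal
Free-air anomaly = 978311.87 − 978807.29 + (525.85) = 30.43 mGal
Bouguer slab correction = 0.04193 × 2.43 × 1704.0 = 173.62 mGal
Simple Bouguer anomaly = 30.43 − (173.62) = -143.19 mGal
Complete Bouguer anomaly = -143.19 + 5.49 = -137.70 mGal

-137.7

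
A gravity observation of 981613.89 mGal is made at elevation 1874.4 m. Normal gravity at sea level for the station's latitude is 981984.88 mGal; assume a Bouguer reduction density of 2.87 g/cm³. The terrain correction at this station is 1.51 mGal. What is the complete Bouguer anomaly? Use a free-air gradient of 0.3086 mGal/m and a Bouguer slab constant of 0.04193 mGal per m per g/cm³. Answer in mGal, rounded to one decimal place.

Free-air correction = 0.3086 × 1874.4 = 578.44 mGal
Free-air anomaly = 981613.89 − 981984.88 + (578.44) = 207.45 mGal
Bouguer slab correction = 0.04193 × 2.87 × 1874.4 = 225.56 mGal
Simple Bouguer anomaly = 207.45 − (225.56) = -18.11 mGal
Complete Bouguer anomaly = -18.11 + 1.51 = -16.60 mGal

-16.6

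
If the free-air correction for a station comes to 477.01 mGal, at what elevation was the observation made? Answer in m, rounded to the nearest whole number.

h = 477.01 / 0.3086 = 1545.72 m

1546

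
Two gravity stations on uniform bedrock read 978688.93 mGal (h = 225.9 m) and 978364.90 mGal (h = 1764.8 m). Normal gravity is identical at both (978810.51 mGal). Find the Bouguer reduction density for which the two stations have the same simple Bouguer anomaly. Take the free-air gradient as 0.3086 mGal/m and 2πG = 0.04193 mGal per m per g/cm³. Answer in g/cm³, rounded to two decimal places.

Δg_obs = 978364.90 − 978688.93 = -324.03 mGal over Δh = 1764.8 − 225.9 = 1538.9 m
Equal Bouguer anomalies ⇒ Δg_obs + (0.3086 − 0.04193ρ)·Δh = 0
0.3086 − 0.04193ρ = −Δg_obs/Δh = 0.21056
ρ = (0.3086 − 0.21056) / 0.04193 = 2.34 g/cm³

2.34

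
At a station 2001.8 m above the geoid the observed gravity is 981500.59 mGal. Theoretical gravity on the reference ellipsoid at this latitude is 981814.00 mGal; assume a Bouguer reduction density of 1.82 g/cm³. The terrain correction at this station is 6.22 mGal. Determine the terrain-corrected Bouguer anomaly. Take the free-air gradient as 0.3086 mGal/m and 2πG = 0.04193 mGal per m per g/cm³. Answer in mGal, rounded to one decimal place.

157.8

Free-air correction = 0.3086 × 2001.8 = 617.76 mGal
Free-air anomaly = 981500.59 − 981814.00 + (617.76) = 304.35 mGal
Bouguer slab correction = 0.04193 × 1.82 × 2001.8 = 152.76 mGal
Simple Bouguer anomaly = 304.35 − (152.76) = 151.59 mGal
Complete Bouguer anomaly = 151.59 + 6.22 = 157.81 mGal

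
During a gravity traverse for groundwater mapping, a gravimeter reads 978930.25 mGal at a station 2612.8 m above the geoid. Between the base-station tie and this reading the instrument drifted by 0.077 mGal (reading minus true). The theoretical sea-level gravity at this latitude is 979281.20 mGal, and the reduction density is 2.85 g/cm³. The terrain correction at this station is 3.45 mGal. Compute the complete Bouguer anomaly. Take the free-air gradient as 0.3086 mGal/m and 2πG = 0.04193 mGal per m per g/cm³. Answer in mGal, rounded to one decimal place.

146.5

Drift-corrected reading = 978930.25 − (0.077) = 978930.173 mGal
Free-air correction = 0.3086 × 2612.8 = 806.31 mGal
Free-air anomaly = 978930.173 − 979281.20 + (806.31) = 455.283 mGal
Bouguer slab correction = 0.04193 × 2.85 × 2612.8 = 312.23 mGal
Simple Bouguer anomaly = 455.283 − (312.23) = 143.053 mGal
Complete Bouguer anomaly = 143.053 + 3.45 = 146.503 mGal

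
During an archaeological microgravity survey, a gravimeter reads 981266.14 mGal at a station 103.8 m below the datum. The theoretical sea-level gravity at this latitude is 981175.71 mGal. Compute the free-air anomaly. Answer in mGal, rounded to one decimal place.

Free-air correction = 0.3086 × -103.8 = -32.03 mGal
Free-air anomaly = 981266.14 − 981175.71 + (-32.03) = 58.40 mGal

58.4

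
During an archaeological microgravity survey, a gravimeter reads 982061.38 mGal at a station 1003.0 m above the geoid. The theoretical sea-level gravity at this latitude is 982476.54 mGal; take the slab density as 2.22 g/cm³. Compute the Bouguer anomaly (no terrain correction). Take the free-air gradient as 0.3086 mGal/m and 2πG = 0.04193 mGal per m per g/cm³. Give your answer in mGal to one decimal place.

-199.0

Free-air correction = 0.3086 × 1003.0 = 309.53 mGal
Free-air anomaly = 982061.38 − 982476.54 + (309.53) = -105.63 mGal
Bouguer slab correction = 0.04193 × 2.22 × 1003.0 = 93.36 mGal
Simple Bouguer anomaly = -105.63 − (93.36) = -198.99 mGal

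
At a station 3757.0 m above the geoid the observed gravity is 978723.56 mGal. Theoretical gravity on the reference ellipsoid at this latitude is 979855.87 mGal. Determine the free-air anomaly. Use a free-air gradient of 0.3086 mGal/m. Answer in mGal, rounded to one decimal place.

Free-air correction = 0.3086 × 3757.0 = 1159.41 mGal
Free-air anomaly = 978723.56 − 979855.87 + (1159.41) = 27.10 mGal

27.1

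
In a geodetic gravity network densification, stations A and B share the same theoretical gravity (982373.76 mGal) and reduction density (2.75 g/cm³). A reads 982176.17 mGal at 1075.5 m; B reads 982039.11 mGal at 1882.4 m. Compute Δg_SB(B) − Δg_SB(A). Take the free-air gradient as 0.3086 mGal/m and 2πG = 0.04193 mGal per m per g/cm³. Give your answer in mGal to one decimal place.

18.9

Δg_SB(A) = 982176.17 − 982373.76 + 0.3086×1075.5 − 0.04193×2.75×1075.5 = 10.30 mGal
Δg_SB(B) = 982039.11 − 982373.76 + 0.3086×1882.4 − 0.04193×2.75×1882.4 = 29.20 mGal
Difference = 29.20 − (10.30) = 18.90 mGal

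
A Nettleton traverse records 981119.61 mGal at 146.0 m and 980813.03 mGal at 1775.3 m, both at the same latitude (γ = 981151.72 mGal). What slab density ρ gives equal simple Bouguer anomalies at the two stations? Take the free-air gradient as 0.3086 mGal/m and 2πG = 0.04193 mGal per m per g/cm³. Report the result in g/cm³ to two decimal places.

Δg_obs = 980813.03 − 981119.61 = -306.58 mGal over Δh = 1775.3 − 146.0 = 1629.3 m
Equal Bouguer anomalies ⇒ Δg_obs + (0.3086 − 0.04193ρ)·Δh = 0
0.3086 − 0.04193ρ = −Δg_obs/Δh = 0.18817
ρ = (0.3086 − 0.18817) / 0.04193 = 2.87 g/cm³

2.87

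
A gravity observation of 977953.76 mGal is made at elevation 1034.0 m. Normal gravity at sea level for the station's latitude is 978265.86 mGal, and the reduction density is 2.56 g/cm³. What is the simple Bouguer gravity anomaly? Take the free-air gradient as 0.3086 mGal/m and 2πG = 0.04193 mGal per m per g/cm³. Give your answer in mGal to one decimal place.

Free-air correction = 0.3086 × 1034.0 = 319.09 mGal
Free-air anomaly = 977953.76 − 978265.86 + (319.09) = 6.99 mGal
Bouguer slab correction = 0.04193 × 2.56 × 1034.0 = 110.99 mGal
Simple Bouguer anomaly = 6.99 − (110.99) = -104.00 mGal

-104.0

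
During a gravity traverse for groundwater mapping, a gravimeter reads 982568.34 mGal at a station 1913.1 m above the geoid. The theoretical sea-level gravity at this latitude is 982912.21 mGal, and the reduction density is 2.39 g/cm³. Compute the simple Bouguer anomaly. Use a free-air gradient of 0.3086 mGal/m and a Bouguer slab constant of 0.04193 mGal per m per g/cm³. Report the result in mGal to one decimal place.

Free-air correction = 0.3086 × 1913.1 = 590.38 mGal
Free-air anomaly = 982568.34 − 982912.21 + (590.38) = 246.51 mGal
Bouguer slab correction = 0.04193 × 2.39 × 1913.1 = 191.72 mGal
Simple Bouguer anomaly = 246.51 − (191.72) = 54.79 mGal

54.8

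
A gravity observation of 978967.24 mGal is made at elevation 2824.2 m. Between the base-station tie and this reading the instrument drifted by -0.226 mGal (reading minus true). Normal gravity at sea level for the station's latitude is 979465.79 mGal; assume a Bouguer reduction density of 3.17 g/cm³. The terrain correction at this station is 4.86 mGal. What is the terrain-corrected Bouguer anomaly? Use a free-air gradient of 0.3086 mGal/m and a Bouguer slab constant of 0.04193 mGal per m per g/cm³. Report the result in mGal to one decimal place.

2.7

Drift-corrected reading = 978967.24 − (-0.226) = 978967.466 mGal
Free-air correction = 0.3086 × 2824.2 = 871.55 mGal
Free-air anomaly = 978967.466 − 979465.79 + (871.55) = 373.226 mGal
Bouguer slab correction = 0.04193 × 3.17 × 2824.2 = 375.39 mGal
Simple Bouguer anomaly = 373.226 − (375.39) = -2.164 mGal
Complete Bouguer anomaly = -2.164 + 4.86 = 2.696 mGal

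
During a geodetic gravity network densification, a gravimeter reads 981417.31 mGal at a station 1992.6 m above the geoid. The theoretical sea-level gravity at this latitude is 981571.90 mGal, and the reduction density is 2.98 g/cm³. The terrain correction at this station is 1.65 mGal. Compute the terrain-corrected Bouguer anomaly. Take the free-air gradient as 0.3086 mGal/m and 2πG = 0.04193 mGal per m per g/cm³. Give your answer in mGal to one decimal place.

Free-air correction = 0.3086 × 1992.6 = 614.92 mGal
Free-air anomaly = 981417.31 − 981571.90 + (614.92) = 460.33 mGal
Bouguer slab correction = 0.04193 × 2.98 × 1992.6 = 248.98 mGal
Simple Bouguer anomaly = 460.33 − (248.98) = 211.35 mGal
Complete Bouguer anomaly = 211.35 + 1.65 = 213.00 mGal

213.0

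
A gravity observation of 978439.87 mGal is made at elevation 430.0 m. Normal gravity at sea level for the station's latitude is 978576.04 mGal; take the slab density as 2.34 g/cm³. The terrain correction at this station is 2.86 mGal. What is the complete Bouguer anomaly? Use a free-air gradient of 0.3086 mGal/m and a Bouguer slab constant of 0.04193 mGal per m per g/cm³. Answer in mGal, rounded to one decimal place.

Free-air correction = 0.3086 × 430.0 = 132.70 mGal
Free-air anomaly = 978439.87 − 978576.04 + (132.70) = -3.47 mGal
Bouguer slab correction = 0.04193 × 2.34 × 430.0 = 42.19 mGal
Simple Bouguer anomaly = -3.47 − (42.19) = -45.66 mGal
Complete Bouguer anomaly = -45.66 + 2.86 = -42.80 mGal

-42.8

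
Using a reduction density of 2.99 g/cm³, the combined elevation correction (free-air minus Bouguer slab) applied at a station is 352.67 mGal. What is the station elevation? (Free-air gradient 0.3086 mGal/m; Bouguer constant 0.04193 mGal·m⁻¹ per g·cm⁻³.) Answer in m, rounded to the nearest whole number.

1925

Combined gradient = 0.3086 − 0.04193 × 2.99 = 0.1832293 mGal/m
h = 352.67 / 0.1832293 = 1924.75 m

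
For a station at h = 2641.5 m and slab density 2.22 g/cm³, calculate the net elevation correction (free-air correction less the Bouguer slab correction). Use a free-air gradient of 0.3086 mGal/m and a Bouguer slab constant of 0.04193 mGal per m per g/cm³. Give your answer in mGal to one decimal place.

569.3

Combined gradient = 0.3086 − 0.04193 × 2.22 = 0.2155154 mGal/m
Combined elevation correction = 0.2155154 × 2641.5 = 569.3 mGal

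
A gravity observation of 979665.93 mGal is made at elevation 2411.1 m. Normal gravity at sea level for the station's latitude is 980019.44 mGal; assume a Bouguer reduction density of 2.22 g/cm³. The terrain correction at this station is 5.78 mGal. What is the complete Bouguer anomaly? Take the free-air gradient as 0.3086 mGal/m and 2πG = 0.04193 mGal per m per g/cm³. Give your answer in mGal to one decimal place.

171.9

Free-air correction = 0.3086 × 2411.1 = 744.07 mGal
Free-air anomaly = 979665.93 − 980019.44 + (744.07) = 390.56 mGal
Bouguer slab correction = 0.04193 × 2.22 × 2411.1 = 224.44 mGal
Simple Bouguer anomaly = 390.56 − (224.44) = 166.12 mGal
Complete Bouguer anomaly = 166.12 + 5.78 = 171.90 mGal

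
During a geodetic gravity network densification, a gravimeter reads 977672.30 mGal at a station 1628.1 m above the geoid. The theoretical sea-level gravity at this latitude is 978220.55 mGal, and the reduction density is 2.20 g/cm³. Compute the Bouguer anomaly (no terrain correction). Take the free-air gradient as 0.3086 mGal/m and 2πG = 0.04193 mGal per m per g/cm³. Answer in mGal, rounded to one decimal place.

Free-air correction = 0.3086 × 1628.1 = 502.43 mGal
Free-air anomaly = 977672.30 − 978220.55 + (502.43) = -45.82 mGal
Bouguer slab correction = 0.04193 × 2.20 × 1628.1 = 150.19 mGal
Simple Bouguer anomaly = -45.82 − (150.19) = -196.01 mGal

-196.0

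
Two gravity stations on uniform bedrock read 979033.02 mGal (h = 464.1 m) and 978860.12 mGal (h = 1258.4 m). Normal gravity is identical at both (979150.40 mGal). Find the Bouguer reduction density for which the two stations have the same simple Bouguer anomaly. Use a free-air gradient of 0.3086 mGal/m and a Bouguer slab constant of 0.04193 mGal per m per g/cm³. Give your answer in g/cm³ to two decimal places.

Δg_obs = 978860.12 − 979033.02 = -172.90 mGal over Δh = 1258.4 − 464.1 = 794.3 m
Equal Bouguer anomalies ⇒ Δg_obs + (0.3086 − 0.04193ρ)·Δh = 0
0.3086 − 0.04193ρ = −Δg_obs/Δh = 0.21768
ρ = (0.3086 − 0.21768) / 0.04193 = 2.17 g/cm³

2.17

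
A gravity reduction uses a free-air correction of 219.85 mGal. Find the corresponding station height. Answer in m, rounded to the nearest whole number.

h = 219.85 / 0.3086 = 712.41 m

712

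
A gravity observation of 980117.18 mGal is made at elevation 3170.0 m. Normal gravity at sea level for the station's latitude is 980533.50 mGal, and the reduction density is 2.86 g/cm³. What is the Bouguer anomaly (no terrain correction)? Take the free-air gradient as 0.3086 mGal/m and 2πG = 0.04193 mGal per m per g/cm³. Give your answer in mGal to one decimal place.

Free-air correction = 0.3086 × 3170.0 = 978.26 mGal
Free-air anomaly = 980117.18 − 980533.50 + (978.26) = 561.94 mGal
Bouguer slab correction = 0.04193 × 2.86 × 3170.0 = 380.15 mGal
Simple Bouguer anomaly = 561.94 − (380.15) = 181.79 mGal

181.8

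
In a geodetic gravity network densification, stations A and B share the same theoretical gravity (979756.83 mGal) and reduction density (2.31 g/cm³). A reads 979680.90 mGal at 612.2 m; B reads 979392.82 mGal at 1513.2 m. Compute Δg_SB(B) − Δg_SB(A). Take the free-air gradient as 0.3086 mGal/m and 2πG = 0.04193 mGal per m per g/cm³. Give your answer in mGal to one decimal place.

Δg_SB(A) = 979680.90 − 979756.83 + 0.3086×612.2 − 0.04193×2.31×612.2 = 53.70 mGal
Δg_SB(B) = 979392.82 − 979756.83 + 0.3086×1513.2 − 0.04193×2.31×1513.2 = -43.60 mGal
Difference = -43.60 − (53.70) = -97.30 mGal

-97.3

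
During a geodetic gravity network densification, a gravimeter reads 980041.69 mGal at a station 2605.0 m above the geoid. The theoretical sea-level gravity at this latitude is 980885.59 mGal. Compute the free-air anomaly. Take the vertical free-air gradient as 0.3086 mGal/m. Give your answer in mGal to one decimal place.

-40.0

Free-air correction = 0.3086 × 2605.0 = 803.90 mGal
Free-air anomaly = 980041.69 − 980885.59 + (803.90) = -40.00 mGal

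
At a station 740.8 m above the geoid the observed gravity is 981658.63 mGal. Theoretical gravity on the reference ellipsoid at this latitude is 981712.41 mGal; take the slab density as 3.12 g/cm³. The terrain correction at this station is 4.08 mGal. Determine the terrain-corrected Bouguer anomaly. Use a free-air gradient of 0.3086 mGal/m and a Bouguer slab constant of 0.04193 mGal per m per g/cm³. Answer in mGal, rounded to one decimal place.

Free-air correction = 0.3086 × 740.8 = 228.61 mGal
Free-air anomaly = 981658.63 − 981712.41 + (228.61) = 174.83 mGal
Bouguer slab correction = 0.04193 × 3.12 × 740.8 = 96.91 mGal
Simple Bouguer anomaly = 174.83 − (96.91) = 77.92 mGal
Complete Bouguer anomaly = 77.92 + 4.08 = 82.00 mGal

82.0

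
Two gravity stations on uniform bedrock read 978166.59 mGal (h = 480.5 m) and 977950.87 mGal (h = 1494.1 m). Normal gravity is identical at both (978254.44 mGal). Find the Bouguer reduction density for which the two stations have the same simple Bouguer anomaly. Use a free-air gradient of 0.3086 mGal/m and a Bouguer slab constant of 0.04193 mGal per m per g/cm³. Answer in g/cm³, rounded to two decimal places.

Δg_obs = 977950.87 − 978166.59 = -215.72 mGal over Δh = 1494.1 − 480.5 = 1013.6 m
Equal Bouguer anomalies ⇒ Δg_obs + (0.3086 − 0.04193ρ)·Δh = 0
0.3086 − 0.04193ρ = −Δg_obs/Δh = 0.21283
ρ = (0.3086 − 0.21283) / 0.04193 = 2.28 g/cm³

2.28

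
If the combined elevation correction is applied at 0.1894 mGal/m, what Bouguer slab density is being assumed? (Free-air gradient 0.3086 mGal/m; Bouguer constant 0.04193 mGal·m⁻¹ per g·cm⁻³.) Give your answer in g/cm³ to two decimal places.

0.1894 = 0.3086 − 0.04193 × ρ
ρ = (0.3086 − 0.1894) / 0.04193 = 2.84 g/cm³

2.84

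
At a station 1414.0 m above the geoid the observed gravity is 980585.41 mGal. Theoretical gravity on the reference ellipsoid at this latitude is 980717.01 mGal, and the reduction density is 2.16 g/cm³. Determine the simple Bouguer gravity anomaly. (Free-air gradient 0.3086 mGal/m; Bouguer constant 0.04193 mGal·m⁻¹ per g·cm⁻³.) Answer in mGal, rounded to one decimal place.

Free-air correction = 0.3086 × 1414.0 = 436.36 mGal
Free-air anomaly = 980585.41 − 980717.01 + (436.36) = 304.76 mGal
Bouguer slab correction = 0.04193 × 2.16 × 1414.0 = 128.06 mGal
Simple Bouguer anomaly = 304.76 − (128.06) = 176.70 mGal

176.7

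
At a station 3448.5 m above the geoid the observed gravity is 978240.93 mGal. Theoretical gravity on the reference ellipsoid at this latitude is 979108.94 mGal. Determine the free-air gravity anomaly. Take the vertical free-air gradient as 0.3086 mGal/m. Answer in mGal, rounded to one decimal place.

Free-air correction = 0.3086 × 3448.5 = 1064.21 mGal
Free-air anomaly = 978240.93 − 979108.94 + (1064.21) = 196.20 mGal

196.2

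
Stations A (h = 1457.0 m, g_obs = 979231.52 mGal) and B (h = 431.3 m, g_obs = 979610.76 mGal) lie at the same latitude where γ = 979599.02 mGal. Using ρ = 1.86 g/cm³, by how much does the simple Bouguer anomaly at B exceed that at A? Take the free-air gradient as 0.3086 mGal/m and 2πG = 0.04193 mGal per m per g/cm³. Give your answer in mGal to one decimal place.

142.7

Δg_SB(A) = 979231.52 − 979599.02 + 0.3086×1457.0 − 0.04193×1.86×1457.0 = -31.50 mGal
Δg_SB(B) = 979610.76 − 979599.02 + 0.3086×431.3 − 0.04193×1.86×431.3 = 111.20 mGal
Difference = 111.20 − (-31.50) = 142.70 mGal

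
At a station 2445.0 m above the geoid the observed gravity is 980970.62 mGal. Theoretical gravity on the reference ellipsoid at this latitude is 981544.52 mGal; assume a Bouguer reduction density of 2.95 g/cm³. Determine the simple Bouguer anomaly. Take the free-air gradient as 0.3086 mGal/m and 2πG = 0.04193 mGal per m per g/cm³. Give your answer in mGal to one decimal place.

-121.8

Free-air correction = 0.3086 × 2445.0 = 754.53 mGal
Free-air anomaly = 980970.62 − 981544.52 + (754.53) = 180.63 mGal
Bouguer slab correction = 0.04193 × 2.95 × 2445.0 = 302.43 mGal
Simple Bouguer anomaly = 180.63 − (302.43) = -121.80 mGal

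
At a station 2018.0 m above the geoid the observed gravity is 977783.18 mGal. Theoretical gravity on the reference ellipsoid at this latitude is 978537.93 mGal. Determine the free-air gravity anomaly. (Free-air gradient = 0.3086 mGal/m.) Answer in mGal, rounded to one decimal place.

-132.0

Free-air correction = 0.3086 × 2018.0 = 622.75 mGal
Free-air anomaly = 977783.18 − 978537.93 + (622.75) = -132.00 mGal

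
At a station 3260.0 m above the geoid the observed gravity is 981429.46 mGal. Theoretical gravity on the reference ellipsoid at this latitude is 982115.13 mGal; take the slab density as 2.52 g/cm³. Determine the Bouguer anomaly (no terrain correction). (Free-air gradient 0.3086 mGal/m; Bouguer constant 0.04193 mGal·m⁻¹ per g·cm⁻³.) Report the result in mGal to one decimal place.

Free-air correction = 0.3086 × 3260.0 = 1006.04 mGal
Free-air anomaly = 981429.46 − 982115.13 + (1006.04) = 320.37 mGal
Bouguer slab correction = 0.04193 × 2.52 × 3260.0 = 344.46 mGal
Simple Bouguer anomaly = 320.37 − (344.46) = -24.09 mGal

-24.1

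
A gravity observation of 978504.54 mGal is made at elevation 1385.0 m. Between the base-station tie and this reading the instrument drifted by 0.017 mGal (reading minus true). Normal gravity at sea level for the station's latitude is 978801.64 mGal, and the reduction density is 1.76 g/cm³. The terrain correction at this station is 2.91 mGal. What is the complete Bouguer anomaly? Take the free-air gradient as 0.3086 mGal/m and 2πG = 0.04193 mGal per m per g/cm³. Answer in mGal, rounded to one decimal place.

31.0

Drift-corrected reading = 978504.54 − (0.017) = 978504.523 mGal
Free-air correction = 0.3086 × 1385.0 = 427.41 mGal
Free-air anomaly = 978504.523 − 978801.64 + (427.41) = 130.293 mGal
Bouguer slab correction = 0.04193 × 1.76 × 1385.0 = 102.21 mGal
Simple Bouguer anomaly = 130.293 − (102.21) = 28.083 mGal
Complete Bouguer anomaly = 28.083 + 2.91 = 30.993 mGal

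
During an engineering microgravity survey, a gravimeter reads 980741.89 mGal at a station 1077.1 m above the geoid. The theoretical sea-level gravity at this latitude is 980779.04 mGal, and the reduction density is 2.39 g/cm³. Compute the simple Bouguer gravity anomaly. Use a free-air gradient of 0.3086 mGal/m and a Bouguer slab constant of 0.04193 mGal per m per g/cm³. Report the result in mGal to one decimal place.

Free-air correction = 0.3086 × 1077.1 = 332.39 mGal
Free-air anomaly = 980741.89 − 980779.04 + (332.39) = 295.24 mGal
Bouguer slab correction = 0.04193 × 2.39 × 1077.1 = 107.94 mGal
Simple Bouguer anomaly = 295.24 − (107.94) = 187.30 mGal

187.3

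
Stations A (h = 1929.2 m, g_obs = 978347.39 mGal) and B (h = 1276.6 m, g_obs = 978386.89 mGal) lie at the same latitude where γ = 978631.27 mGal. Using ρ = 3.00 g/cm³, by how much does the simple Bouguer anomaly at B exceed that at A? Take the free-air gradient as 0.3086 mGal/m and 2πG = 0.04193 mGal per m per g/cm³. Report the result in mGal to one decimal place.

-79.8

Δg_SB(A) = 978347.39 − 978631.27 + 0.3086×1929.2 − 0.04193×3.00×1929.2 = 68.80 mGal
Δg_SB(B) = 978386.89 − 978631.27 + 0.3086×1276.6 − 0.04193×3.00×1276.6 = -11.00 mGal
Difference = -11.00 − (68.80) = -79.80 mGal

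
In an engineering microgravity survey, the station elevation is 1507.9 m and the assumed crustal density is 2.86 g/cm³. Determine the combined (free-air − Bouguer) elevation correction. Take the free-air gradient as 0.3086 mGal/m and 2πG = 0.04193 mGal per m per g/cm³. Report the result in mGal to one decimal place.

Combined gradient = 0.3086 − 0.04193 × 2.86 = 0.1886802 mGal/m
Combined elevation correction = 0.1886802 × 1507.9 = 284.5 mGal

284.5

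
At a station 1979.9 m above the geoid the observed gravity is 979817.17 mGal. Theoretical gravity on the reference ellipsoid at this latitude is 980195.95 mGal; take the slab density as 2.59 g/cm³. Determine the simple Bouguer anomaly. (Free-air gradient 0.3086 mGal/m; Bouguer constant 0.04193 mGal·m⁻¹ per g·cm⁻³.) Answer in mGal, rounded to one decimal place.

Free-air correction = 0.3086 × 1979.9 = 611.00 mGal
Free-air anomaly = 979817.17 − 980195.95 + (611.00) = 232.22 mGal
Bouguer slab correction = 0.04193 × 2.59 × 1979.9 = 215.01 mGal
Simple Bouguer anomaly = 232.22 − (215.01) = 17.21 mGal

17.2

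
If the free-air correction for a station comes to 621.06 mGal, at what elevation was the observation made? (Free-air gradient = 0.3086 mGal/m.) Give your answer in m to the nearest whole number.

2013

h = 621.06 / 0.3086 = 2012.51 m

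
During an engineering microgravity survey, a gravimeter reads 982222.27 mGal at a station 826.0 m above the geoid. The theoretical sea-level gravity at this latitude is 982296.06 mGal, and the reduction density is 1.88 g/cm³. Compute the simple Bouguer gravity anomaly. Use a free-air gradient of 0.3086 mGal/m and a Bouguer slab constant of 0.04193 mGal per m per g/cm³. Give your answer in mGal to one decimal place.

116.0

Free-air correction = 0.3086 × 826.0 = 254.90 mGal
Free-air anomaly = 982222.27 − 982296.06 + (254.90) = 181.11 mGal
Bouguer slab correction = 0.04193 × 1.88 × 826.0 = 65.11 mGal
Simple Bouguer anomaly = 181.11 − (65.11) = 116.00 mGal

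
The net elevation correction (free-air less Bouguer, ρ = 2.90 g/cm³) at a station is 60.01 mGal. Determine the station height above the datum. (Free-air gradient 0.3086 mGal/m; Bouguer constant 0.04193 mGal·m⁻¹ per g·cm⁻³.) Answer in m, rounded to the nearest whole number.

321

Combined gradient = 0.3086 − 0.04193 × 2.90 = 0.1870030 mGal/m
h = 60.01 / 0.1870030 = 320.90 m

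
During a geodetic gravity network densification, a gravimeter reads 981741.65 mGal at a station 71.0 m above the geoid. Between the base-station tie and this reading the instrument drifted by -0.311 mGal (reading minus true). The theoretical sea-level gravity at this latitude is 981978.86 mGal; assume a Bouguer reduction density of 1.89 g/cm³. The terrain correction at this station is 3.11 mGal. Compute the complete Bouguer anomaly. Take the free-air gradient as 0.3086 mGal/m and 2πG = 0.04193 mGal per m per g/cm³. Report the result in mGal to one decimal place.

Drift-corrected reading = 981741.65 − (-0.311) = 981741.961 mGal
Free-air correction = 0.3086 × 71.0 = 21.91 mGal
Free-air anomaly = 981741.961 − 981978.86 + (21.91) = -214.989 mGal
Bouguer slab correction = 0.04193 × 1.89 × 71.0 = 5.63 mGal
Simple Bouguer anomaly = -214.989 − (5.63) = -220.619 mGal
Complete Bouguer anomaly = -220.619 + 3.11 = -217.509 mGal

-217.5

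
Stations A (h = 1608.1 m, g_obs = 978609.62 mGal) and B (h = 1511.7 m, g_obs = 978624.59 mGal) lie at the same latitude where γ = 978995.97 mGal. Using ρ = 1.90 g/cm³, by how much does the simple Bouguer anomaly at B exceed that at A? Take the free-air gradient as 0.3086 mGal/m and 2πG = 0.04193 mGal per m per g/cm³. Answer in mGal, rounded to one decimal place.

Δg_SB(A) = 978609.62 − 978995.97 + 0.3086×1608.1 − 0.04193×1.90×1608.1 = -18.20 mGal
Δg_SB(B) = 978624.59 − 978995.97 + 0.3086×1511.7 − 0.04193×1.90×1511.7 = -25.30 mGal
Difference = -25.30 − (-18.20) = -7.10 mGal

-7.1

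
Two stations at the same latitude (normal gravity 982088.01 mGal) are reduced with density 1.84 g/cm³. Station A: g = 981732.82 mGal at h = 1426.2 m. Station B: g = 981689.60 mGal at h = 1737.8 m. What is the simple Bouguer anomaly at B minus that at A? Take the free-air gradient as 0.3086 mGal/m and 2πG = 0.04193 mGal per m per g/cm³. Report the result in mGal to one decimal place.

Δg_SB(A) = 981732.82 − 982088.01 + 0.3086×1426.2 − 0.04193×1.84×1426.2 = -25.10 mGal
Δg_SB(B) = 981689.60 − 982088.01 + 0.3086×1737.8 − 0.04193×1.84×1737.8 = 3.80 mGal
Difference = 3.80 − (-25.10) = 28.90 mGal

28.9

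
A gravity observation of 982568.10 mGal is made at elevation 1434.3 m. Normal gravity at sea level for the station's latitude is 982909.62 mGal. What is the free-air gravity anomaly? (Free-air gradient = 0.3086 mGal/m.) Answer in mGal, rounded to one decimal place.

101.1

Free-air correction = 0.3086 × 1434.3 = 442.62 mGal
Free-air anomaly = 982568.10 − 982909.62 + (442.62) = 101.10 mGal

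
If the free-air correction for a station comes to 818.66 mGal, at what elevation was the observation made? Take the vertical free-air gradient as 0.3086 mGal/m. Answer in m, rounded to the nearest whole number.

h = 818.66 / 0.3086 = 2652.82 m

2653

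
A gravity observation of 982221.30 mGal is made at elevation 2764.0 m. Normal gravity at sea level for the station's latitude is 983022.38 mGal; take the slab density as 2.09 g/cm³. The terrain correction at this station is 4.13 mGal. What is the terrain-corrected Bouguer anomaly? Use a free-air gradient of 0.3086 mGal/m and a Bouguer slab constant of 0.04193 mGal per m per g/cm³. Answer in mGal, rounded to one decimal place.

Free-air correction = 0.3086 × 2764.0 = 852.97 mGal
Free-air anomaly = 982221.30 − 983022.38 + (852.97) = 51.89 mGal
Bouguer slab correction = 0.04193 × 2.09 × 2764.0 = 242.22 mGal
Simple Bouguer anomaly = 51.89 − (242.22) = -190.33 mGal
Complete Bouguer anomaly = -190.33 + 4.13 = -186.20 mGal

-186.2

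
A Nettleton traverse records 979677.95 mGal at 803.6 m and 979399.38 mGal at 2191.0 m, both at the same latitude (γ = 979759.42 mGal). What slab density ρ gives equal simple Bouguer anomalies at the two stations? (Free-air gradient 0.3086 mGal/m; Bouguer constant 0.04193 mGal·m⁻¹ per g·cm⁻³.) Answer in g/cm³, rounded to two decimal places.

Δg_obs = 979399.38 − 979677.95 = -278.57 mGal over Δh = 2191.0 − 803.6 = 1387.4 m
Equal Bouguer anomalies ⇒ Δg_obs + (0.3086 − 0.04193ρ)·Δh = 0
0.3086 − 0.04193ρ = −Δg_obs/Δh = 0.20079
ρ = (0.3086 − 0.20079) / 0.04193 = 2.57 g/cm³

2.57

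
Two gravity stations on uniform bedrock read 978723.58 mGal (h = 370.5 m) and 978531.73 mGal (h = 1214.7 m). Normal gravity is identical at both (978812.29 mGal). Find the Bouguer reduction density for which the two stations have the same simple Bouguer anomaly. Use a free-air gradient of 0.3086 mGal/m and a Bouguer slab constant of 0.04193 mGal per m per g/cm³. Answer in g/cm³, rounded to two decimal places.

1.94

Δg_obs = 978531.73 − 978723.58 = -191.85 mGal over Δh = 1214.7 − 370.5 = 844.2 m
Equal Bouguer anomalies ⇒ Δg_obs + (0.3086 − 0.04193ρ)·Δh = 0
0.3086 − 0.04193ρ = −Δg_obs/Δh = 0.22726
ρ = (0.3086 − 0.22726) / 0.04193 = 1.94 g/cm³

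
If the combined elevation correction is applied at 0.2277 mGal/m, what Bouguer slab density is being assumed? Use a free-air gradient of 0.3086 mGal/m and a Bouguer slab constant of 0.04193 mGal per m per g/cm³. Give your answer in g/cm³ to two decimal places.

0.2277 = 0.3086 − 0.04193 × ρ
ρ = (0.3086 − 0.2277) / 0.04193 = 1.93 g/cm³

1.93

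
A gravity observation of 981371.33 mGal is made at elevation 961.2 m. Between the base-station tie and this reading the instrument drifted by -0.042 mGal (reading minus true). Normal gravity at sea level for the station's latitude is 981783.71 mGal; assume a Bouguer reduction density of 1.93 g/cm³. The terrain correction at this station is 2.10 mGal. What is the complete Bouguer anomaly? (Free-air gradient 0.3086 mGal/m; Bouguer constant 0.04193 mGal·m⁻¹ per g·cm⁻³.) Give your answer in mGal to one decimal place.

-191.4

Drift-corrected reading = 981371.33 − (-0.042) = 981371.372 mGal
Free-air correction = 0.3086 × 961.2 = 296.63 mGal
Free-air anomaly = 981371.372 − 981783.71 + (296.63) = -115.708 mGal
Bouguer slab correction = 0.04193 × 1.93 × 961.2 = 77.79 mGal
Simple Bouguer anomaly = -115.708 − (77.79) = -193.498 mGal
Complete Bouguer anomaly = -193.498 + 2.10 = -191.398 mGal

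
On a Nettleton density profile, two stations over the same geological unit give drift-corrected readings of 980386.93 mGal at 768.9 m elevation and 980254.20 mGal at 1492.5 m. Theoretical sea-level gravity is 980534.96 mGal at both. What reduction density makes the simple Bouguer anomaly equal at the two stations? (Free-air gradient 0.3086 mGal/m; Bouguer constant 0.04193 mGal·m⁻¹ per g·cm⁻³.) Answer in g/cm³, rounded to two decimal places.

2.99

Δg_obs = 980254.20 − 980386.93 = -132.73 mGal over Δh = 1492.5 − 768.9 = 723.6 m
Equal Bouguer anomalies ⇒ Δg_obs + (0.3086 − 0.04193ρ)·Δh = 0
0.3086 − 0.04193ρ = −Δg_obs/Δh = 0.18343
ρ = (0.3086 − 0.18343) / 0.04193 = 2.99 g/cm³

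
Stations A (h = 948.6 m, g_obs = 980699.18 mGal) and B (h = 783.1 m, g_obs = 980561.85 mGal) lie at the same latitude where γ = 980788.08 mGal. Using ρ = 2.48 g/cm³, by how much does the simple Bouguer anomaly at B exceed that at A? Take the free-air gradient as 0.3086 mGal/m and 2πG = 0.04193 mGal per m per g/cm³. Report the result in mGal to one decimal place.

-171.2

Δg_SB(A) = 980699.18 − 980788.08 + 0.3086×948.6 − 0.04193×2.48×948.6 = 105.20 mGal
Δg_SB(B) = 980561.85 − 980788.08 + 0.3086×783.1 − 0.04193×2.48×783.1 = -66.00 mGal
Difference = -66.00 − (105.20) = -171.20 mGal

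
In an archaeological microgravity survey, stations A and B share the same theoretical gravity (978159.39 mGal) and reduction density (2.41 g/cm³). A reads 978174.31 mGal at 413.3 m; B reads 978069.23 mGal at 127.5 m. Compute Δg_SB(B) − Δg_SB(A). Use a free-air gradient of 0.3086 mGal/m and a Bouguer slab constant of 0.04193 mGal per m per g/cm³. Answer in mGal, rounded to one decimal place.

Δg_SB(A) = 978174.31 − 978159.39 + 0.3086×413.3 − 0.04193×2.41×413.3 = 100.70 mGal
Δg_SB(B) = 978069.23 − 978159.39 + 0.3086×127.5 − 0.04193×2.41×127.5 = -63.70 mGal
Difference = -63.70 − (100.70) = -164.40 mGal

-164.4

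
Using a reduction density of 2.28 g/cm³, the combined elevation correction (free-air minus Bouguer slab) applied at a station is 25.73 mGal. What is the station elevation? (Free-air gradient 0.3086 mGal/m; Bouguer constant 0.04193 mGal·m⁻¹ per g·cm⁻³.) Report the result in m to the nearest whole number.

121

Combined gradient = 0.3086 − 0.04193 × 2.28 = 0.2129996 mGal/m
h = 25.73 / 0.2129996 = 120.80 m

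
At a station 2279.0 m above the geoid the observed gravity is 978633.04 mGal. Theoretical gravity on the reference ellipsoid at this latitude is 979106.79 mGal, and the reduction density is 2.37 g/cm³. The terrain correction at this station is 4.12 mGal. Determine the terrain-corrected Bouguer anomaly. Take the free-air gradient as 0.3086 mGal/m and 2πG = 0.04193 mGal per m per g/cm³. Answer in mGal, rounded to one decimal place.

Free-air correction = 0.3086 × 2279.0 = 703.30 mGal
Free-air anomaly = 978633.04 − 979106.79 + (703.30) = 229.55 mGal
Bouguer slab correction = 0.04193 × 2.37 × 2279.0 = 226.47 mGal
Simple Bouguer anomaly = 229.55 − (226.47) = 3.08 mGal
Complete Bouguer anomaly = 3.08 + 4.12 = 7.20 mGal

7.2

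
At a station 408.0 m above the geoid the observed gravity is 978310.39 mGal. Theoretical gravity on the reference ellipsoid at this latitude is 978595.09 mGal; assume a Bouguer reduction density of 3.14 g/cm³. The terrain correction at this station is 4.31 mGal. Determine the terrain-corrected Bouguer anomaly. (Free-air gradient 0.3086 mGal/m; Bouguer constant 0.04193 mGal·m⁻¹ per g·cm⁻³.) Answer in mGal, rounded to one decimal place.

-208.2

Free-air correction = 0.3086 × 408.0 = 125.91 mGal
Free-air anomaly = 978310.39 − 978595.09 + (125.91) = -158.79 mGal
Bouguer slab correction = 0.04193 × 3.14 × 408.0 = 53.72 mGal
Simple Bouguer anomaly = -158.79 − (53.72) = -212.51 mGal
Complete Bouguer anomaly = -212.51 + 4.31 = -208.20 mGal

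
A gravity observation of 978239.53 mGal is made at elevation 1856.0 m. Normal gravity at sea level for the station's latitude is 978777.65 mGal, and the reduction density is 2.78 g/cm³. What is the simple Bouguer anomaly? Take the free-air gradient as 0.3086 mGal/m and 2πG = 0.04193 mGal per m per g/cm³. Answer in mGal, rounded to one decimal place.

-181.7

Free-air correction = 0.3086 × 1856.0 = 572.76 mGal
Free-air anomaly = 978239.53 − 978777.65 + (572.76) = 34.64 mGal
Bouguer slab correction = 0.04193 × 2.78 × 1856.0 = 216.35 mGal
Simple Bouguer anomaly = 34.64 − (216.35) = -181.71 mGal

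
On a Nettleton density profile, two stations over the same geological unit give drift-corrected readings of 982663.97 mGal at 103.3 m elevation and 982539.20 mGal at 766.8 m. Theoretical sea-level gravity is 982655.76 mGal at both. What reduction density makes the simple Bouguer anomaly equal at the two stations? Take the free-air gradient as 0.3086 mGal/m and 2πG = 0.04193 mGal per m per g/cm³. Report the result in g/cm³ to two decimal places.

2.88

Δg_obs = 982539.20 − 982663.97 = -124.77 mGal over Δh = 766.8 − 103.3 = 663.5 m
Equal Bouguer anomalies ⇒ Δg_obs + (0.3086 − 0.04193ρ)·Δh = 0
0.3086 − 0.04193ρ = −Δg_obs/Δh = 0.18805
ρ = (0.3086 − 0.18805) / 0.04193 = 2.88 g/cm³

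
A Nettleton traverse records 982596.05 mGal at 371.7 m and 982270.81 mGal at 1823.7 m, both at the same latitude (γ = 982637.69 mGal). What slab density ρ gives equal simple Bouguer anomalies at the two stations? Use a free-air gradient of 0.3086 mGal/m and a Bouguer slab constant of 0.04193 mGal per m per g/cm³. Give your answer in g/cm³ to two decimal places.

2.02

Δg_obs = 982270.81 − 982596.05 = -325.24 mGal over Δh = 1823.7 − 371.7 = 1452.0 m
Equal Bouguer anomalies ⇒ Δg_obs + (0.3086 − 0.04193ρ)·Δh = 0
0.3086 − 0.04193ρ = −Δg_obs/Δh = 0.22399
ρ = (0.3086 − 0.22399) / 0.04193 = 2.02 g/cm³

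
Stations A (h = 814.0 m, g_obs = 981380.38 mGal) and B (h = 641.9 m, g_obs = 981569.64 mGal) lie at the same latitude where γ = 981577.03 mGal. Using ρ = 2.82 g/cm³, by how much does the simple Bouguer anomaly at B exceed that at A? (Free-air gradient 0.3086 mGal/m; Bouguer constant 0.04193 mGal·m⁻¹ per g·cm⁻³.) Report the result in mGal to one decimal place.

156.5

Δg_SB(A) = 981380.38 − 981577.03 + 0.3086×814.0 − 0.04193×2.82×814.0 = -41.70 mGal
Δg_SB(B) = 981569.64 − 981577.03 + 0.3086×641.9 − 0.04193×2.82×641.9 = 114.80 mGal
Difference = 114.80 − (-41.70) = 156.50 mGal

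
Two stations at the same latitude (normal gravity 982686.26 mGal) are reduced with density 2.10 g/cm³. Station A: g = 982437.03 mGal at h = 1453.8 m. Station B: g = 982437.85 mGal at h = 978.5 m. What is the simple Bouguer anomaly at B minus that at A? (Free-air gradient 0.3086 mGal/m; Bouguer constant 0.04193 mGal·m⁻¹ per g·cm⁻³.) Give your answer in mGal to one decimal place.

-104.0

Δg_SB(A) = 982437.03 − 982686.26 + 0.3086×1453.8 − 0.04193×2.10×1453.8 = 71.40 mGal
Δg_SB(B) = 982437.85 − 982686.26 + 0.3086×978.5 − 0.04193×2.10×978.5 = -32.60 mGal
Difference = -32.60 − (71.40) = -104.00 mGal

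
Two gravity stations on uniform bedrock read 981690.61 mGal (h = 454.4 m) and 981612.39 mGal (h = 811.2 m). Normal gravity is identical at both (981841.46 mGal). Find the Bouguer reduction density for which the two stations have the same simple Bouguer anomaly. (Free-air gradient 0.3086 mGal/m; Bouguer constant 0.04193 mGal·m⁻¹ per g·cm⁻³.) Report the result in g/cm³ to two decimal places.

2.13

Δg_obs = 981612.39 − 981690.61 = -78.22 mGal over Δh = 811.2 − 454.4 = 356.8 m
Equal Bouguer anomalies ⇒ Δg_obs + (0.3086 − 0.04193ρ)·Δh = 0
0.3086 − 0.04193ρ = −Δg_obs/Δh = 0.21923
ρ = (0.3086 − 0.21923) / 0.04193 = 2.13 g/cm³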